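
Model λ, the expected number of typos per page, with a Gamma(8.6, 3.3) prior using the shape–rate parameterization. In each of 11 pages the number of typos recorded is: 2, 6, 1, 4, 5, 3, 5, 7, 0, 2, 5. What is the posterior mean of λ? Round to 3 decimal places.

Posterior mean ≈ 3.399

Total count ∑xᵢ = 40 over n = 11 pages.
Gamma is conjugate to the Poisson likelihood: posterior is Gamma(shape = 8.6+40 = 48.6, rate = 3.3+11 = 14.3).
E[λ | data] = 48.6/14.3 = 3.399.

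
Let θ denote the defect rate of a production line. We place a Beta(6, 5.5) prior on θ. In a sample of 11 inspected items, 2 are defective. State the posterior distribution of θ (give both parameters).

Posterior: Beta(8, 14.5)

Observing 2 successes and 9 failures updates Beta(6, 5.5) by adding the success and failure counts to the two shape parameters: α = 6+2 = 8, β = 5.5+9 = 14.5.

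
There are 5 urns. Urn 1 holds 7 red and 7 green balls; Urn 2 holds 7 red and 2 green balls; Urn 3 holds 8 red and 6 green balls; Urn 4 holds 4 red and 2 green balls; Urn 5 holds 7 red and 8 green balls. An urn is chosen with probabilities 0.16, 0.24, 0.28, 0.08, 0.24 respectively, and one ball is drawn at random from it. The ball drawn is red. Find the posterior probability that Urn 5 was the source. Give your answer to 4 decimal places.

P(red|Urn 1) = 0.5; P(red|Urn 2) = 0.7778; P(red|Urn 3) = 0.5714; P(red|Urn 4) = 0.6667; P(red|Urn 5) = 0.4667.
Prior × likelihood for each source: 0.16·0.5=0.08000, 0.24·0.7778=0.1867, 0.28·0.5714=0.1600, 0.08·0.6667=0.05333, 0.24·0.4667=0.1120. Summing gives P(red) = 0.59200.
P(Urn 5 | red) = 0.1120 / 0.59200 = 0.1892.

Posterior probability ≈ 0.1892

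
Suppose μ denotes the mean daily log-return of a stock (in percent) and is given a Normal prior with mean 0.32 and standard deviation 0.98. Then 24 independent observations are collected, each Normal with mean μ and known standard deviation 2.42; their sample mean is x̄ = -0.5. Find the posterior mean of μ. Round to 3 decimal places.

Posterior mean ≈ -0.334

With known σ, the Normal prior is conjugate. Weight on the data is w = (n/σ²)/(n/σ² + 1/τ₀²) = 4.09808/(4.09808+1.04123) = 0.79740.
Posterior mean = w·x̄ + (1−w)·μ₀ = 0.79740·-0.5 + 0.20260·0.32 = -0.334.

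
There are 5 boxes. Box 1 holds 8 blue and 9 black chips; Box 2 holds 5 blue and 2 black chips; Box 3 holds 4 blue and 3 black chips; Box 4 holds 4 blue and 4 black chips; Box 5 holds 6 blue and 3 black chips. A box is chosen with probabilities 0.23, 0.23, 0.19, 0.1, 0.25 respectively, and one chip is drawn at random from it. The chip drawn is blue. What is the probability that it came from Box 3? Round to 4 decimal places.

Tabulate prior·likelihood by source: [1] prior 0.23, lik 0.4706, product 0.1082; [2] prior 0.23, lik 0.7143, product 0.1643; [3] prior 0.19, lik 0.5714, product 0.1086; [4] prior 0.1, lik 0.5, product 0.05000; [5] prior 0.25, lik 0.6667, product 0.1667.
Normalizing constant = 0.59776; the posterior for Box 3 is its product over the sum, 0.1086/0.59776 = 0.1816.

Posterior probability ≈ 0.1816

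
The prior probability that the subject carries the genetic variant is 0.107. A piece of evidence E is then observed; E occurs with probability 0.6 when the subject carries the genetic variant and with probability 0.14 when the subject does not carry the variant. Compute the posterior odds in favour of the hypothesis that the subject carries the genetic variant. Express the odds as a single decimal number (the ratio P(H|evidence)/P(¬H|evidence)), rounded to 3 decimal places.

Posterior odds ≈ 0.514

Prior odds = 0.107/(1−0.107) = 0.11982. In log-odds, ln(0.11982) = -2.1218.
Add log likelihood ratio: ln(4.2857) = 1.4553.
Posterior log-odds = -0.66647, so posterior odds = exp(-0.66647) = 0.51352.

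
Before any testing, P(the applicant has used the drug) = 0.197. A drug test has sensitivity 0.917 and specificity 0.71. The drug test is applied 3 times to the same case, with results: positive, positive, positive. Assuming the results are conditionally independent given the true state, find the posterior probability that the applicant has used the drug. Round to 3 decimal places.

Let H be the event that the applicant has used the drug; start with P(H) = 0.197. P('positive'|H) = 0.917, P('positive'|¬H) = 0.29.
Update on result 1 ('positive'): P(H) ← 0.917·0.1970 / (0.917·0.1970 + 0.29·0.8030) = 0.18065/0.41352 = 0.4369.
Update on result 2 ('positive'): P(H) ← 0.917·0.4369 / (0.917·0.4369 + 0.29·0.5631) = 0.40060/0.56391 = 0.7104.
Update on result 3 ('positive'): P(H) ← 0.917·0.7104 / (0.917·0.7104 + 0.29·0.2896) = 0.65143/0.73542 = 0.8858.

Posterior P(H) ≈ 0.886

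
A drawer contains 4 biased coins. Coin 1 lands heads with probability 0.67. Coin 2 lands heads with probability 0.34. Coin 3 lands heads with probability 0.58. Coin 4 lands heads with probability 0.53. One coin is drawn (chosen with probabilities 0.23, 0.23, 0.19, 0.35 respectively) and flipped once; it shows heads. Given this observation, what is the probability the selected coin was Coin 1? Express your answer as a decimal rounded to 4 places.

Posterior probability ≈ 0.2919

Tabulate prior·likelihood by source: [1] prior 0.23, lik 0.67, product 0.1541; [2] prior 0.23, lik 0.34, product 0.07820; [3] prior 0.19, lik 0.58, product 0.1102; [4] prior 0.35, lik 0.53, product 0.1855.
Normalizing constant = 0.52800; the posterior for Coin 1 is its product over the sum, 0.1541/0.52800 = 0.2919.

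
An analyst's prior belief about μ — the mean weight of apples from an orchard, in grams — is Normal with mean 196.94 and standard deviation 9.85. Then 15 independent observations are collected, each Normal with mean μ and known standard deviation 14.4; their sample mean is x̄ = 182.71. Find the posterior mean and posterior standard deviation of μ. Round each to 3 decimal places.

Posterior mean ≈ 184.485; posterior SD ≈ 3.479

With known σ, the Normal prior is conjugate. Weight on the data is w = (n/σ²)/(n/σ² + 1/τ₀²) = 0.0723380/(0.0723380+0.0103069) = 0.87529.
Posterior mean = w·x̄ + (1−w)·μ₀ = 0.87529·182.71 + 0.12471·196.94 = 184.485. Posterior variance = 1/(0.0723380+0.0103069) = 12.1000, so SD = 3.479.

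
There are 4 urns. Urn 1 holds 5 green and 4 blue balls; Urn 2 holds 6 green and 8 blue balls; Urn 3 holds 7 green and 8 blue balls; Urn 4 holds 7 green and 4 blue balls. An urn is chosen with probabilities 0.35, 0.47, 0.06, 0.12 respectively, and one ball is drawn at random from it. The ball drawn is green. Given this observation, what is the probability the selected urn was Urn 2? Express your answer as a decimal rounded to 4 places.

Posterior probability ≈ 0.4027

P(green|Urn 1) = 0.5556; P(green|Urn 2) = 0.4286; P(green|Urn 3) = 0.4667; P(green|Urn 4) = 0.6364.
Prior × likelihood for each source: 0.35·0.5556=0.1944, 0.47·0.4286=0.2014, 0.06·0.4667=0.02800, 0.12·0.6364=0.07636. Summing gives P(green) = 0.50024.
P(Urn 2 | green) = 0.2014 / 0.50024 = 0.4027.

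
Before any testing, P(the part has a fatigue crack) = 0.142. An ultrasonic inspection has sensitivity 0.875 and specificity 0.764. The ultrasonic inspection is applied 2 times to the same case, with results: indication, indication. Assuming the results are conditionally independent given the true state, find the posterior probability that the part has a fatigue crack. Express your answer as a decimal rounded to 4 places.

Posterior P(H) ≈ 0.6947

With H the event that the part has a fatigue crack, the joint likelihood of the observed sequence is P(data|H) = 0.875·0.875 = 0.76562 and P(data|¬H) = 0.236·0.236 = 0.055696.
Bayes: P(H|data) = 0.142·0.76562 / (0.142·0.76562 + 0.858·0.055696) = 0.10872/0.15651 = 0.6947.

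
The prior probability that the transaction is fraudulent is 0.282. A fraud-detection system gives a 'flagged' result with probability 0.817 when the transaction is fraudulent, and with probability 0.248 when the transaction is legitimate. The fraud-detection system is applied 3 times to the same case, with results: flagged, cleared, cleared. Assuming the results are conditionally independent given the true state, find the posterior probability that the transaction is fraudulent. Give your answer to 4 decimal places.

With H the event that the transaction is fraudulent, the joint likelihood of the observed sequence is P(data|H) = 0.817·0.183·0.183 = 0.027361 and P(data|¬H) = 0.248·0.752·0.752 = 0.14024.
Bayes: P(H|data) = 0.282·0.027361 / (0.282·0.027361 + 0.718·0.14024) = 0.0077157/0.10841 = 0.0712.

Posterior P(H) ≈ 0.0712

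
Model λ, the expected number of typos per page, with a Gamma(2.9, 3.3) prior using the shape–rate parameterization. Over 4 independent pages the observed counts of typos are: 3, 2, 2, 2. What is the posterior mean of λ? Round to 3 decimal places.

The Poisson likelihood adds the total count to the shape and the number of exposure periods to the rate. Here ∑xᵢ = 9 and n = 4, so shape 2.9→11.9 and rate 3.3→7.3.
E[λ | data] = 11.9/7.3 = 1.630.

Posterior mean ≈ 1.630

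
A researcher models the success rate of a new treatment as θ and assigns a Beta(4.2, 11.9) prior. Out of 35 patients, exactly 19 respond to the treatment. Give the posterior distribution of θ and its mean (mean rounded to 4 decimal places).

Posterior: Beta(23.2, 27.9); mean ≈ 0.4540

The binomial likelihood is conjugate to the Beta prior: with 19 successes and 16 failures, the posterior is Beta(4.2+19, 11.9+16) = Beta(23.2, 27.9).
Posterior mean = α/(α+β) = 23.2/51.1 = 0.4540.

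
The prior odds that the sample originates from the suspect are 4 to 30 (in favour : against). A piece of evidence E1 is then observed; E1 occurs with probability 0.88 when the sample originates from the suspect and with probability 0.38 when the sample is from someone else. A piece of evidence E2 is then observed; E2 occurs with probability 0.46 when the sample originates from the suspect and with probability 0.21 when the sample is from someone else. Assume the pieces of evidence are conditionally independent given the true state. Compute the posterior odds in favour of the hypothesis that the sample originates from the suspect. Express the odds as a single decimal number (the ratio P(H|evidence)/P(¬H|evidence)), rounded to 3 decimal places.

Posterior odds ≈ 0.676

Prior odds = 4/30 = 0.13333.
Likelihood ratio for E1 = 0.88/0.38 = 2.3158.
Likelihood ratio for E2 = 0.46/0.21 = 2.1905.
Posterior odds = prior odds × LR₁ × LR₂ = 0.67636.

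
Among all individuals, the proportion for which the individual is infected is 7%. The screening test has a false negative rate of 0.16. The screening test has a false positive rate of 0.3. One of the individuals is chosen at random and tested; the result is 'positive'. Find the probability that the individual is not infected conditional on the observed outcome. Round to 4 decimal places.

Write H for 'the individual is infected'. Prior odds H:¬H = 0.07/0.93 = 0.075269. For the 'positive' outcome, the likelihood ratio is 0.84/0.3 = 2.8000.
Posterior odds = 0.075269 × 2.8000 = 0.21075, so P(H|E) = 0.21075/(1+0.21075) = 0.1741. Then P(¬H|E) = 1 − 0.1741 = 0.8259.

P(¬H | E) ≈ 0.8259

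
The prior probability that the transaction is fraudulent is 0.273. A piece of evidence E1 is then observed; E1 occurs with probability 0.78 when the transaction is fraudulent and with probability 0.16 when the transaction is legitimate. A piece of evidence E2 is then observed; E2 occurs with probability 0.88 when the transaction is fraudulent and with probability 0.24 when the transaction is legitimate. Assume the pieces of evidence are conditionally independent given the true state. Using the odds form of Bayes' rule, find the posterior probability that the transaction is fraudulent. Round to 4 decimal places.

Prior odds = 0.273/(1−0.273) = 0.37552.
Likelihood ratio for E1 = 0.78/0.16 = 4.8750.
Likelihood ratio for E2 = 0.88/0.24 = 3.6667.
Posterior odds = prior odds × LR₁ × LR₂ = 6.7123.
Posterior probability = odds/(1+odds) = 6.7123/7.7123 = 0.8703.

Posterior probability ≈ 0.8703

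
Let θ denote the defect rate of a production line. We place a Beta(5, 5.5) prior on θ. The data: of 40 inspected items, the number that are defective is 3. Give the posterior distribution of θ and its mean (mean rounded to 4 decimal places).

Posterior: Beta(8, 42.5); mean ≈ 0.1584

The binomial likelihood is conjugate to the Beta prior: with 3 successes and 37 failures, the posterior is Beta(5+3, 5.5+37) = Beta(8, 42.5).
E[θ | data] = 8/(8+42.5) = 0.1584.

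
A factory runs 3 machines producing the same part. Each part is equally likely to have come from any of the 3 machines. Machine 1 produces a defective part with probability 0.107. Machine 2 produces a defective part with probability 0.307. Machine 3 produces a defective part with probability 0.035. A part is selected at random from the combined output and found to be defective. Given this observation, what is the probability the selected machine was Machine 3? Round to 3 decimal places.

P(defective|M1) = 0.107; P(defective|M2) = 0.307; P(defective|M3) = 0.035.
Prior × likelihood for each source: 0.333333·0.107=0.03567, 0.333333·0.307=0.1023, 0.333333·0.035=0.01167. Summing gives P(defective) = 0.14967.
P(Machine 3 | defective) = 0.01167 / 0.14967 = 0.078.

Posterior probability ≈ 0.078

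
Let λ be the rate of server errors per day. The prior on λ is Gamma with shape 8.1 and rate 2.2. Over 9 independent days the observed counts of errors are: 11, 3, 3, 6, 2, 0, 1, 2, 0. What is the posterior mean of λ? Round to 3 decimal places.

The Poisson likelihood adds the total count to the shape and the number of exposure periods to the rate. Here ∑xᵢ = 28 and n = 9, so shape 8.1→36.1 and rate 2.2→11.2.
Posterior mean = shape/rate = 36.1/11.2 = 3.223.

Posterior mean ≈ 3.223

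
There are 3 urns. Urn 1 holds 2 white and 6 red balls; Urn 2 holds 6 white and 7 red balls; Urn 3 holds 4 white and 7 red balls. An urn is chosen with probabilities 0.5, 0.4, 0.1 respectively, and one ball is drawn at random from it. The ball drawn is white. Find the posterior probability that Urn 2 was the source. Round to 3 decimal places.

Posterior probability ≈ 0.534

P(white|Urn 1) = 0.25; P(white|Urn 2) = 0.4615; P(white|Urn 3) = 0.3636.
Prior × likelihood for each source: 0.5·0.25=0.1250, 0.4·0.4615=0.1846, 0.1·0.3636=0.03636. Summing gives P(white) = 0.34598.
P(Urn 2 | white) = 0.1846 / 0.34598 = 0.534.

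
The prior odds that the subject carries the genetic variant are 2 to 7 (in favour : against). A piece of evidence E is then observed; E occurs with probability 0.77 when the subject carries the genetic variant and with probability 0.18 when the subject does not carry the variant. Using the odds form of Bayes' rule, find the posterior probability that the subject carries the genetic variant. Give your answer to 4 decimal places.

Prior odds = 2/7 = 0.28571. In log-odds, ln(0.28571) = -1.2528.
Add log likelihood ratio: ln(4.2778) = 1.4534.
Posterior log-odds = 0.20067, so posterior odds = exp(0.20067) = 1.2222. Converting, P(H|E) = 1.2222/2.2222 = 0.5500.

Posterior probability ≈ 0.5500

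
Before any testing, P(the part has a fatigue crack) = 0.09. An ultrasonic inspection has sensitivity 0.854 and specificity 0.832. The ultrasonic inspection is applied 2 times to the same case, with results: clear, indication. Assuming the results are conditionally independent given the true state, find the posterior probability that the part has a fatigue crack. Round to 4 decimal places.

Posterior P(H) ≈ 0.0811

With H the event that the part has a fatigue crack, the joint likelihood of the observed sequence is P(data|H) = 0.146·0.854 = 0.12468 and P(data|¬H) = 0.832·0.168 = 0.13978.
Bayes: P(H|data) = 0.09·0.12468 / (0.09·0.12468 + 0.91·0.13978) = 0.011222/0.13842 = 0.0811.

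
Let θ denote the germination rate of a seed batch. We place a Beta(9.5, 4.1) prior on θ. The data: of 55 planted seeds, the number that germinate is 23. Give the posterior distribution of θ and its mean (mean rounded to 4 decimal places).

The binomial likelihood is conjugate to the Beta prior: with 23 successes and 32 failures, the posterior is Beta(9.5+23, 4.1+32) = Beta(32.5, 36.1).
E[θ | data] = 32.5/(32.5+36.1) = 0.4738.

Posterior: Beta(32.5, 36.1); mean ≈ 0.4738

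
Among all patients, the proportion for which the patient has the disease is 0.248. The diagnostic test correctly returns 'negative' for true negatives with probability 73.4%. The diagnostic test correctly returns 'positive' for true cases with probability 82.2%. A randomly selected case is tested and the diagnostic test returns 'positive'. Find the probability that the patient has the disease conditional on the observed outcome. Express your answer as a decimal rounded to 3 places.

P(H | E) ≈ 0.505

Write H for 'the patient has the disease'. Prior odds H:¬H = 0.248/0.752 = 0.32979. For the 'positive' outcome, the likelihood ratio is 0.822/0.266 = 3.0902.
Posterior odds = 0.32979 × 3.0902 = 1.0191, so P(H|E) = 1.0191/(1+1.0191) = 0.505.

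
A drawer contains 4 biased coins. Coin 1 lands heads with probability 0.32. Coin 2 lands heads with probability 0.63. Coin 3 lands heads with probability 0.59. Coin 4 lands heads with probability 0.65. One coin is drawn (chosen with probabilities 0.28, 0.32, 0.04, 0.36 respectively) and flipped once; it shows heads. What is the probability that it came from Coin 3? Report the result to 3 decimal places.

Posterior probability ≈ 0.043

Tabulate prior·likelihood by source: [1] prior 0.28, lik 0.32, product 0.08960; [2] prior 0.32, lik 0.63, product 0.2016; [3] prior 0.04, lik 0.59, product 0.02360; [4] prior 0.36, lik 0.65, product 0.2340.
Normalizing constant = 0.54880; the posterior for Coin 3 is its product over the sum, 0.02360/0.54880 = 0.043.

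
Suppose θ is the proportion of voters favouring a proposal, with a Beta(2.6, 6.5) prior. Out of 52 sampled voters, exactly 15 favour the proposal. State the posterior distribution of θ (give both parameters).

Posterior: Beta(17.6, 43.5)

The binomial likelihood is conjugate to the Beta prior: with 15 successes and 37 failures, the posterior is Beta(2.6+15, 6.5+37) = Beta(17.6, 43.5).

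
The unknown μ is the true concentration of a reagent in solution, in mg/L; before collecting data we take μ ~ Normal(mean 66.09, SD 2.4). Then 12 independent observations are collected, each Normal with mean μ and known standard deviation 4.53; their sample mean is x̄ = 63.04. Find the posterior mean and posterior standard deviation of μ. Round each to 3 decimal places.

Posterior mean ≈ 63.738; posterior SD ≈ 1.148

With known σ, the Normal prior is conjugate. Weight on the data is w = (n/σ²)/(n/σ² + 1/τ₀²) = 0.584770/(0.584770+0.173611) = 0.77108.
Posterior mean = w·x̄ + (1−w)·μ₀ = 0.77108·63.04 + 0.22892·66.09 = 63.738. Posterior variance = 1/(0.584770+0.173611) = 1.31860, so SD = 1.148.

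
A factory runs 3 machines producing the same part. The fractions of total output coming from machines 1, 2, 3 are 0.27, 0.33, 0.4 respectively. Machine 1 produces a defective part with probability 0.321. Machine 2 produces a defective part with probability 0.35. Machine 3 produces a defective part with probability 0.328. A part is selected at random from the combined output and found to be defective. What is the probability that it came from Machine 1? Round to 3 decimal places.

Posterior probability ≈ 0.260

Tabulate prior·likelihood by source: [1] prior 0.27, lik 0.321, product 0.08667; [2] prior 0.33, lik 0.35, product 0.1155; [3] prior 0.4, lik 0.328, product 0.1312.
Normalizing constant = 0.33337; the posterior for Machine 1 is its product over the sum, 0.08667/0.33337 = 0.260.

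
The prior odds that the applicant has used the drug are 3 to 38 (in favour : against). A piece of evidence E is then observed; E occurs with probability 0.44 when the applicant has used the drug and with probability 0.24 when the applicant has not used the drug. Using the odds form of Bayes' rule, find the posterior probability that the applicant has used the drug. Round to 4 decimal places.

Prior odds = 3/38 = 0.078947. In log-odds, ln(0.078947) = -2.5390.
Add log likelihood ratio: ln(1.8333) = 0.60614.
Posterior log-odds = -1.9328, so posterior odds = exp(-1.9328) = 0.14474. Converting, P(H|E) = 0.14474/1.1447 = 0.1264.

Posterior probability ≈ 0.1264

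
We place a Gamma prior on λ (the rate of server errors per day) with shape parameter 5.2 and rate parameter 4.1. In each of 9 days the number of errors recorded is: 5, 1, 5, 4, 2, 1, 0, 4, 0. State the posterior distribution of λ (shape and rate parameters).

Posterior: Gamma(shape=27.2, rate=13.1)

The Poisson likelihood adds the total count to the shape and the number of exposure periods to the rate. Here ∑xᵢ = 22 and n = 9, so shape 5.2→27.2 and rate 4.1→13.1.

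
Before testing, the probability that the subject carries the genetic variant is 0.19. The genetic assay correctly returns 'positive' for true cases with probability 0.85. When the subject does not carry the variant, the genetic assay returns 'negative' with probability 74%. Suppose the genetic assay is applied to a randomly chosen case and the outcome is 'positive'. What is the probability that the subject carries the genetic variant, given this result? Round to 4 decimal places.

Let H be the event that the subject carries the genetic variant. P(H) = 0.19, so P(¬H) = 0.81. With E the 'positive' result, P(E|H) = 0.85 and P(E|¬H) = 0.26.
P(E) = 0.85·0.19 + 0.26·0.81 = 0.16150 + 0.21060 = 0.37210.
By Bayes' theorem, P(H|E) = 0.16150 / 0.37210 = 0.4340.

P(H | E) ≈ 0.4340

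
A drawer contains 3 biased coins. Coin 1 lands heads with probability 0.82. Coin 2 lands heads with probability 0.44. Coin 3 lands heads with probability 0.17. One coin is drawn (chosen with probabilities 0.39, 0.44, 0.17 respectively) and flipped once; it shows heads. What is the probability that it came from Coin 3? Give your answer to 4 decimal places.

Posterior probability ≈ 0.0533

P(heads|C1) = 0.82; P(heads|C2) = 0.44; P(heads|C3) = 0.17.
Prior × likelihood for each source: 0.39·0.82=0.3198, 0.44·0.44=0.1936, 0.17·0.17=0.02890. Summing gives P(heads) = 0.54230.
P(Coin 3 | heads) = 0.02890 / 0.54230 = 0.0533.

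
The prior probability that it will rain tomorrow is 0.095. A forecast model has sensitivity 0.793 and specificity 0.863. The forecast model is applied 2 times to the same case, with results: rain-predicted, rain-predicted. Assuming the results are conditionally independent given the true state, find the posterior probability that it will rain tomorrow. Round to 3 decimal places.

Let H be the event that it will rain tomorrow; start with P(H) = 0.095. P('rain-predicted'|H) = 0.793, P('rain-predicted'|¬H) = 0.137.
Update on result 1 ('rain-predicted'): P(H) ← 0.793·0.0950 / (0.793·0.0950 + 0.137·0.9050) = 0.075335/0.19932 = 0.3780.
Update on result 2 ('rain-predicted'): P(H) ← 0.793·0.3780 / (0.793·0.3780 + 0.137·0.6220) = 0.29972/0.38494 = 0.7786.

Posterior P(H) ≈ 0.779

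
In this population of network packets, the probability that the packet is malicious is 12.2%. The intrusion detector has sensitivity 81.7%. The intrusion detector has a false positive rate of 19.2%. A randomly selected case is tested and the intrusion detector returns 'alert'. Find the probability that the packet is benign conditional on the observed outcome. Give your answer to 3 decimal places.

P(¬H | E) ≈ 0.628

Let H be the event that the packet is malicious. P(H) = 0.122, so P(¬H) = 0.878. With E the 'alert' result, P(E|H) = 0.817 and P(E|¬H) = 0.192.
P(E) = 0.817·0.122 + 0.192·0.878 = 0.099674 + 0.16858 = 0.26825.
By Bayes' theorem, P(H|E) = 0.099674 / 0.26825 = 0.372. Hence P(¬H|E) = 1 − 0.372 = 0.628.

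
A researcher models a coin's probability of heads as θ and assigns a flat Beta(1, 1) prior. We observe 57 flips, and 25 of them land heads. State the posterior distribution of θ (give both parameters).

Posterior: Beta(26, 33)

Observing 25 successes and 32 failures updates Beta(1, 1) by adding the success and failure counts to the two shape parameters: α = 1+25 = 26, β = 1+32 = 33.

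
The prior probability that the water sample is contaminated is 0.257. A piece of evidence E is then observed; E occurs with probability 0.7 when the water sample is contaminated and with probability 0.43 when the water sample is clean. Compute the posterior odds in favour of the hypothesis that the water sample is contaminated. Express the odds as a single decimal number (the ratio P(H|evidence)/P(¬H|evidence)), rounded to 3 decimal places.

Posterior odds ≈ 0.563

Prior odds = 0.257/(1−0.257) = 0.34590. In log-odds, ln(0.34590) = -1.0616.
Add log likelihood ratio: ln(1.6279) = 0.48730.
Posterior log-odds = -0.57432, so posterior odds = exp(-0.57432) = 0.56308.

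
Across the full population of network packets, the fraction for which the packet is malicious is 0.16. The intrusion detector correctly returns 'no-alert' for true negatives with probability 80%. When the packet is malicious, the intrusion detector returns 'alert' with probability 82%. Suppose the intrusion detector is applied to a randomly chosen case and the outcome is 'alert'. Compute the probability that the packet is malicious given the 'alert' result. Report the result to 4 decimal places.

Let H be the event that the packet is malicious. P(H) = 0.16, so P(¬H) = 0.84. With E the 'alert' result, P(E|H) = 0.82 and P(E|¬H) = 0.2.
P(E) = 0.82·0.16 + 0.2·0.84 = 0.13120 + 0.16800 = 0.29920.
By Bayes' theorem, P(H|E) = 0.13120 / 0.29920 = 0.4385.

P(H | E) ≈ 0.4385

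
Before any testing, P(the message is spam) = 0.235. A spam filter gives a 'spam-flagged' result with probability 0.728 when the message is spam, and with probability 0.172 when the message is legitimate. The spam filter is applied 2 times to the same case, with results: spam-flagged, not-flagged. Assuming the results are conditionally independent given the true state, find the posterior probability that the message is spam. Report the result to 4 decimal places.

Posterior P(H) ≈ 0.2993

With H the event that the message is spam, the joint likelihood of the observed sequence is P(data|H) = 0.728·0.272 = 0.19802 and P(data|¬H) = 0.172·0.828 = 0.14242.
Bayes: P(H|data) = 0.235·0.19802 / (0.235·0.19802 + 0.765·0.14242) = 0.046534/0.15548 = 0.2993.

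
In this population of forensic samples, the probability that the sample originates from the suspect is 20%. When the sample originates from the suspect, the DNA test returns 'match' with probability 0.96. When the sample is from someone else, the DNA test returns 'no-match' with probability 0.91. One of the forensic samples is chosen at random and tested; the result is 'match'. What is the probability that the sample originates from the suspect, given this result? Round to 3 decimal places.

P(H | E) ≈ 0.727

Let H be the event that the sample originates from the suspect. P(H) = 0.2, so P(¬H) = 0.8. With E the 'match' result, P(E|H) = 0.96 and P(E|¬H) = 0.09.
P(E) = 0.96·0.2 + 0.09·0.8 = 0.19200 + 0.072000 = 0.26400.
By Bayes' theorem, P(H|E) = 0.19200 / 0.26400 = 0.727.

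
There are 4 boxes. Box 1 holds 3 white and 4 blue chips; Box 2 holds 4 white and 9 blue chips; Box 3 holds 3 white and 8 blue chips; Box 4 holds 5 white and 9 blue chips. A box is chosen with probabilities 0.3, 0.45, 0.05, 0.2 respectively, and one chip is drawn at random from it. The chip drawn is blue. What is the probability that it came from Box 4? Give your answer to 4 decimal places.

Tabulate prior·likelihood by source: [1] prior 0.3, lik 0.5714, product 0.1714; [2] prior 0.45, lik 0.6923, product 0.3115; [3] prior 0.05, lik 0.7273, product 0.03636; [4] prior 0.2, lik 0.6429, product 0.1286.
Normalizing constant = 0.64790; the posterior for Box 4 is its product over the sum, 0.1286/0.64790 = 0.1984.

Posterior probability ≈ 0.1984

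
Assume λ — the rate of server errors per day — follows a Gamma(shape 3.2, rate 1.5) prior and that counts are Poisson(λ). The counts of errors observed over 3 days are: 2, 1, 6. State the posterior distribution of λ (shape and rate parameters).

The Poisson likelihood adds the total count to the shape and the number of exposure periods to the rate. Here ∑xᵢ = 9 and n = 3, so shape 3.2→12.2 and rate 1.5→4.5.

Posterior: Gamma(shape=12.2, rate=4.5)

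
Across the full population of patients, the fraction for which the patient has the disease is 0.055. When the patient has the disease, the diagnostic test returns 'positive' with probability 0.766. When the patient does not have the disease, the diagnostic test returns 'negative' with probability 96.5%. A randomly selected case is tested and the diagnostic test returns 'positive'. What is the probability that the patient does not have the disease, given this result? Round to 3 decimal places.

P(¬H | E) ≈ 0.440

Write H for 'the patient has the disease'. Prior odds H:¬H = 0.055/0.945 = 0.058201. For the 'positive' outcome, the likelihood ratio is 0.766/0.035 = 21.886.
Posterior odds = 0.058201 × 21.886 = 1.2738, so P(H|E) = 1.2738/(1+1.2738) = 0.560. Then P(¬H|E) = 1 − 0.560 = 0.440.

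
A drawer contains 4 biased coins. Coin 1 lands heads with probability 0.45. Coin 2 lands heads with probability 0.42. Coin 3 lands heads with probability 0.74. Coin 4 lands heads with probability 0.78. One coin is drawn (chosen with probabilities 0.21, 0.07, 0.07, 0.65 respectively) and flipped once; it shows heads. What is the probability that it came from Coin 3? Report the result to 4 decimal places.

Tabulate prior·likelihood by source: [1] prior 0.21, lik 0.45, product 0.09450; [2] prior 0.07, lik 0.42, product 0.02940; [3] prior 0.07, lik 0.74, product 0.05180; [4] prior 0.65, lik 0.78, product 0.5070.
Normalizing constant = 0.68270; the posterior for Coin 3 is its product over the sum, 0.05180/0.68270 = 0.0759.

Posterior probability ≈ 0.0759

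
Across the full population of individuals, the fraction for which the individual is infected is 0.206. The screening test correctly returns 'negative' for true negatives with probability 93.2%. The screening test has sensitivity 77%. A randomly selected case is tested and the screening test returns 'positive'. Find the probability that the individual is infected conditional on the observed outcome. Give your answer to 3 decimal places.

P(H | E) ≈ 0.746

Let H be the event that the individual is infected. P(H) = 0.206, so P(¬H) = 0.794. With E the 'positive' result, P(E|H) = 0.77 and P(E|¬H) = 0.068.
P(E) = 0.77·0.206 + 0.068·0.794 = 0.15862 + 0.053992 = 0.21261.
By Bayes' theorem, P(H|E) = 0.15862 / 0.21261 = 0.746.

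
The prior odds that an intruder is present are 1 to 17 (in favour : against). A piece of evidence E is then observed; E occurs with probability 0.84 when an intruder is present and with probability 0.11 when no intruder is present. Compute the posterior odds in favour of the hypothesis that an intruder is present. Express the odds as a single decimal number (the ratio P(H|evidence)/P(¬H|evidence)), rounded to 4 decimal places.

Prior odds = 1/17 = 0.058824. In log-odds, ln(0.058824) = -2.8332.
Add log likelihood ratio: ln(7.6364) = 2.0329.
Posterior log-odds = -0.80029, so posterior odds = exp(-0.80029) = 0.44920.

Posterior odds ≈ 0.4492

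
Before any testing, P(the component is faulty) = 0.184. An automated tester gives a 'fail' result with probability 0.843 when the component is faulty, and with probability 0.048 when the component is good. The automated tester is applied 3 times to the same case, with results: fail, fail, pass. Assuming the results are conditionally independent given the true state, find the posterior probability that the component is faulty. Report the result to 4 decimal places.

With H the event that the component is faulty, the joint likelihood of the observed sequence is P(data|H) = 0.843·0.843·0.157 = 0.11157 and P(data|¬H) = 0.048·0.048·0.952 = 0.0021934.
Bayes: P(H|data) = 0.184·0.11157 / (0.184·0.11157 + 0.816·0.0021934) = 0.020529/0.022319 = 0.9198.

Posterior P(H) ≈ 0.9198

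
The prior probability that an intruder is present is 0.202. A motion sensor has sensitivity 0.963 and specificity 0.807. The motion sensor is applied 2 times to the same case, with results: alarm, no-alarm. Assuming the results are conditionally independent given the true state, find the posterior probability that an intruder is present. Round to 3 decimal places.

Posterior P(H) ≈ 0.055

With H the event that an intruder is present, the joint likelihood of the observed sequence is P(data|H) = 0.963·0.037 = 0.035631 and P(data|¬H) = 0.193·0.807 = 0.15575.
Bayes: P(H|data) = 0.202·0.035631 / (0.202·0.035631 + 0.798·0.15575) = 0.0071975/0.13149 = 0.0547.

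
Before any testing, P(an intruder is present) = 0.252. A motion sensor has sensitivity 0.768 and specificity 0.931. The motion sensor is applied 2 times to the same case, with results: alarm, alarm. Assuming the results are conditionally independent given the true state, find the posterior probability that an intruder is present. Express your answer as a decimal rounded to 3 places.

With H the event that an intruder is present, the joint likelihood of the observed sequence is P(data|H) = 0.768·0.768 = 0.58982 and P(data|¬H) = 0.069·0.069 = 0.0047610.
Bayes: P(H|data) = 0.252·0.58982 / (0.252·0.58982 + 0.748·0.0047610) = 0.14864/0.15220 = 0.9766.

Posterior P(H) ≈ 0.977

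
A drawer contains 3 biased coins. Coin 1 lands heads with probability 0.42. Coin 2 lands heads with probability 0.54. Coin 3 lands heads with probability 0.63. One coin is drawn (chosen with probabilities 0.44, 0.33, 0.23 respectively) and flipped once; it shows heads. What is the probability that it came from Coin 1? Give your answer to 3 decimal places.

Tabulate prior·likelihood by source: [1] prior 0.44, lik 0.42, product 0.1848; [2] prior 0.33, lik 0.54, product 0.1782; [3] prior 0.23, lik 0.63, product 0.1449.
Normalizing constant = 0.50790; the posterior for Coin 1 is its product over the sum, 0.1848/0.50790 = 0.364.

Posterior probability ≈ 0.364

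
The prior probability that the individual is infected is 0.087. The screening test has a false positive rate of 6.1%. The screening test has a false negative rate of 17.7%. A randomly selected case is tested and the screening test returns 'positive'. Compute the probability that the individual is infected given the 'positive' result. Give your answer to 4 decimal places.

P(H | E) ≈ 0.5625

Let H be the event that the individual is infected. P(H) = 0.087, so P(¬H) = 0.913. With E the 'positive' result, P(E|H) = 0.823 and P(E|¬H) = 0.061.
P(E) = 0.823·0.087 + 0.061·0.913 = 0.071601 + 0.055693 = 0.12729.
By Bayes' theorem, P(H|E) = 0.071601 / 0.12729 = 0.5625.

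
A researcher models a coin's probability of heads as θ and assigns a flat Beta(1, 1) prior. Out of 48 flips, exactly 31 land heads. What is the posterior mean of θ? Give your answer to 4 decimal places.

Observing 31 successes and 17 failures updates Beta(1, 1) by adding the success and failure counts to the two shape parameters: α = 1+31 = 32, β = 1+17 = 18.
Posterior mean = α/(α+β) = 32/50 = 0.6400.

Posterior mean ≈ 0.6400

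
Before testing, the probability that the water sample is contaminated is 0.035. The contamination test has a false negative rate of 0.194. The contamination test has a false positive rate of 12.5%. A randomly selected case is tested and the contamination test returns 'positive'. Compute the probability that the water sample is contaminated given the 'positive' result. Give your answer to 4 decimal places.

Write H for 'the water sample is contaminated'. Prior odds H:¬H = 0.035/0.965 = 0.036269. For the 'positive' outcome, the likelihood ratio is 0.806/0.125 = 6.4480.
Posterior odds = 0.036269 × 6.4480 = 0.23387, so P(H|E) = 0.23387/(1+0.23387) = 0.1895.

P(H | E) ≈ 0.1895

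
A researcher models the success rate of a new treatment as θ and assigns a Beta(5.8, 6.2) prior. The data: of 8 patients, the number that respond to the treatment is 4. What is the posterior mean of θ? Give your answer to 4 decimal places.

Observing 4 successes and 4 failures updates Beta(5.8, 6.2) by adding the success and failure counts to the two shape parameters: α = 5.8+4 = 9.8, β = 6.2+4 = 10.2.
Posterior mean = α/(α+β) = 9.8/20 = 0.4900.

Posterior mean ≈ 0.4900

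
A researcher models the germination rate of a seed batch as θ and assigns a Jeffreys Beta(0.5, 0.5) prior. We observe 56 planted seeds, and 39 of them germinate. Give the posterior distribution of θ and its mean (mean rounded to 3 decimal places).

Posterior: Beta(39.5, 17.5); mean ≈ 0.693

Observing 39 successes and 17 failures updates Beta(0.5, 0.5) by adding the success and failure counts to the two shape parameters: α = 0.5+39 = 39.5, β = 0.5+17 = 17.5.
E[θ | data] = 39.5/(39.5+17.5) = 0.693.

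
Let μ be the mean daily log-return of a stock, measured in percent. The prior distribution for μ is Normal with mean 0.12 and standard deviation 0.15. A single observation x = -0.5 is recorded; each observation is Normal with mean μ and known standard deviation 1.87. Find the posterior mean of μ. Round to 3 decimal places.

Posterior mean ≈ 0.116

With known σ, the Normal prior is conjugate. Weight on the data is w = (n/σ²)/(n/σ² + 1/τ₀²) = 0.285968/(0.285968+44.4444) = 0.0063931.
Posterior mean = w·x̄ + (1−w)·μ₀ = 0.0063931·-0.5 + 0.99361·0.12 = 0.116.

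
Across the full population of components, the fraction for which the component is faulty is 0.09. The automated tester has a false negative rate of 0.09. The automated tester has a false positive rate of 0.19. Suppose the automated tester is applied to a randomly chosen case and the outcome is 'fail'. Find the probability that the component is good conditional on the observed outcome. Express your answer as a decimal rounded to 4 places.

Write H for 'the component is faulty'. Prior odds H:¬H = 0.09/0.91 = 0.098901. For the 'fail' outcome, the likelihood ratio is 0.91/0.19 = 4.7895.
Posterior odds = 0.098901 × 4.7895 = 0.47368, so P(H|E) = 0.47368/(1+0.47368) = 0.3214. Then P(¬H|E) = 1 − 0.3214 = 0.6786.

P(¬H | E) ≈ 0.6786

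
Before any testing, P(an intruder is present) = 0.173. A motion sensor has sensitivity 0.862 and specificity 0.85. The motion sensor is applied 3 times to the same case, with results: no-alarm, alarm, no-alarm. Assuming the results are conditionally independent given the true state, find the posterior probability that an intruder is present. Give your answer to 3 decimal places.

Posterior P(H) ≈ 0.031

Let H be the event that an intruder is present; start with P(H) = 0.173. P('alarm'|H) = 0.862, P('alarm'|¬H) = 0.15.
Update on result 1 ('no-alarm'): P(H) ← 0.138·0.1730 / (0.138·0.1730 + 0.85·0.8270) = 0.023874/0.72682 = 0.0328.
Update on result 2 ('alarm'): P(H) ← 0.862·0.0328 / (0.862·0.0328 + 0.15·0.9672) = 0.028314/0.17339 = 0.1633.
Update on result 3 ('no-alarm'): P(H) ← 0.138·0.1633 / (0.138·0.1633 + 0.85·0.8367) = 0.022535/0.73373 = 0.0307.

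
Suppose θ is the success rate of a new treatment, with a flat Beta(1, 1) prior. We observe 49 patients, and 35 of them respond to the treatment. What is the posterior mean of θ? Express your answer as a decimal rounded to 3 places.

Observing 35 successes and 14 failures updates Beta(1, 1) by adding the success and failure counts to the two shape parameters: α = 1+35 = 36, β = 1+14 = 15.
E[θ | data] = 36/(36+15) = 0.706.

Posterior mean ≈ 0.706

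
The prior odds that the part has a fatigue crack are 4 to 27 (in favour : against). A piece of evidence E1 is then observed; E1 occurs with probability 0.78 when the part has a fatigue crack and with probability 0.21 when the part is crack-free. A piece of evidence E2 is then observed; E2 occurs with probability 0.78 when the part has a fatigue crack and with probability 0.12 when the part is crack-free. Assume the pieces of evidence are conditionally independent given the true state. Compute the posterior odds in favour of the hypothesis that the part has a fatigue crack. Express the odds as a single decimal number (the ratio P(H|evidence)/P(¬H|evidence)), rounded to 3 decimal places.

Posterior odds ≈ 3.577

Prior odds = 4/27 = 0.14815. In log-odds, ln(0.14815) = -1.9095.
Add log likelihood ratios: ln(3.7143) + ln(6.5000) = 3.1840.
Posterior log-odds = 1.2744, so posterior odds = exp(1.2744) = 3.5767.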